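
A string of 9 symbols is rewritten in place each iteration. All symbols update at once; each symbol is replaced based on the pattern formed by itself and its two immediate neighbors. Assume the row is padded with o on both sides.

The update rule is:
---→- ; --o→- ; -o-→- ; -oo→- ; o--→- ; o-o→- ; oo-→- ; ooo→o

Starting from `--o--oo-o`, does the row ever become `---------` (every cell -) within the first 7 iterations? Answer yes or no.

---------
all cells are - at iteration 1

yes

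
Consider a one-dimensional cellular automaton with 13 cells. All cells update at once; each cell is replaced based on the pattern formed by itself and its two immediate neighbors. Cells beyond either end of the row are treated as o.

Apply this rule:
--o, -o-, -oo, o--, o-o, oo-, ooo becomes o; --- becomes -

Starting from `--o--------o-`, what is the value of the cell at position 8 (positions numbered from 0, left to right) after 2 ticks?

oooo------ooo
ooooo----oooo
position 8 holds -

-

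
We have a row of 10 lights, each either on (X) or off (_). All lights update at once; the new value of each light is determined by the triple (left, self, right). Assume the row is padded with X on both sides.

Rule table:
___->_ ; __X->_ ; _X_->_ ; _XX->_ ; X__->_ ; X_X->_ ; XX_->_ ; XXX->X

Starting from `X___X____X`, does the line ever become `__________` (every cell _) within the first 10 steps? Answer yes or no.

__________
all cells are _ at step 1

yes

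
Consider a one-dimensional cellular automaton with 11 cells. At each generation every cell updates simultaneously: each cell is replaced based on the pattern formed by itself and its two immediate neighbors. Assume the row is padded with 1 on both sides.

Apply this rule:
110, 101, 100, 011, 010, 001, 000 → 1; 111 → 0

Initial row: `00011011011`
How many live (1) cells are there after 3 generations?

11111111110
00000000011
11111111110
count of 1: 10

10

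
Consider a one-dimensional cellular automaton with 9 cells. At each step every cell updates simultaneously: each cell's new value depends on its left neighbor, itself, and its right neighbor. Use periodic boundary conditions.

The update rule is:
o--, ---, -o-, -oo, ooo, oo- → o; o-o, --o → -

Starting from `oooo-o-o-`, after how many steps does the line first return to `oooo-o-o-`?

oooo-o-o-

1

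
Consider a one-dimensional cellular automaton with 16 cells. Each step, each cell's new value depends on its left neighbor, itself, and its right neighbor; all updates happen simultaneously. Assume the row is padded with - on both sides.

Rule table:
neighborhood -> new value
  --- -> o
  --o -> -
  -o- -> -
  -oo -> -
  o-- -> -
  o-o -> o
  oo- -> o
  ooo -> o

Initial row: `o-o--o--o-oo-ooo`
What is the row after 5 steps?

-o-------o-oo-oo
---ooooo--o-oo-o
oo--oooo---o-oo-
-o---ooo-o--o-o-
---o--ooo----o--

---o--ooo----o--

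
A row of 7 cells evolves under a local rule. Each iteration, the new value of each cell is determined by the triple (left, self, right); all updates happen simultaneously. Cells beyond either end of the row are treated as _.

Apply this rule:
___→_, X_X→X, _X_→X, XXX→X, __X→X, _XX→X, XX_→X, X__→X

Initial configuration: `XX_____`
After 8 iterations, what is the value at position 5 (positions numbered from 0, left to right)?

XXX____
XXXX___
XXXXX__
XXXXXX_
XXXXXXX
XXXXXXX  (fixed point — unchanged through iteration 8)
position 5 holds X

X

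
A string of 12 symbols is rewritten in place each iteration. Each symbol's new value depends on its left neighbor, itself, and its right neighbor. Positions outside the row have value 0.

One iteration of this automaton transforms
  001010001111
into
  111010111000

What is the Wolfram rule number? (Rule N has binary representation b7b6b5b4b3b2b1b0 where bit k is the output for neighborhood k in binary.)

position 9: 111 → 0  (bit 7 = 0)
position 11: 110 → 0  (bit 6 = 0)
position 3: 101 → 0  (bit 5 = 0)
position 5: 100 → 0  (bit 4 = 0)
position 8: 011 → 1  (bit 3 = 1)
position 2: 010 → 1  (bit 2 = 1)
position 1: 001 → 1  (bit 1 = 1)
position 0: 000 → 1  (bit 0 = 1)
bits b7..b0 = 00001111 = 15

15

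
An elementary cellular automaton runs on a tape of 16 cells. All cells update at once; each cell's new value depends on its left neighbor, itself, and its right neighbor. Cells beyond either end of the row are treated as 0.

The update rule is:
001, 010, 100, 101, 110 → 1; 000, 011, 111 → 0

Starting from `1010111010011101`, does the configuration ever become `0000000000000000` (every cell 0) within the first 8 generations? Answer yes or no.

no

1111001111100111
0001110000111001
0010011001001111
0111101111110001
1000110000011011
1101011000101101
0111101101110111
1000110110011001
generation 8 is 1000110110011001, still not uniform 0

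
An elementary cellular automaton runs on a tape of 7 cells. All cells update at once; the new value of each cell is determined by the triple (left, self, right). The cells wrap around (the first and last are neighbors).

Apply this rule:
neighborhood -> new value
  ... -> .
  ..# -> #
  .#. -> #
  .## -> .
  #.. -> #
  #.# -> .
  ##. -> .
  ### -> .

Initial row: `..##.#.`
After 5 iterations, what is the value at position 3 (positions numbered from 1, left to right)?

.

.#...##
.##.#..
#...##.
##.#...
...##.#
position 3 holds .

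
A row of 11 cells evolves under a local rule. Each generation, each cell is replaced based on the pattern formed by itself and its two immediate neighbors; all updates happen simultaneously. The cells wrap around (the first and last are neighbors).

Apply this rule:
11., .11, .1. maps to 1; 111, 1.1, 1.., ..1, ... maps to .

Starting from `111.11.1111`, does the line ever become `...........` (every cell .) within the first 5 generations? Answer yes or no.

no

..1.11.1...
..1.11.1...  (fixed point — unchanged through generation 5)
generation 5 is ..1.11.1..., still not uniform .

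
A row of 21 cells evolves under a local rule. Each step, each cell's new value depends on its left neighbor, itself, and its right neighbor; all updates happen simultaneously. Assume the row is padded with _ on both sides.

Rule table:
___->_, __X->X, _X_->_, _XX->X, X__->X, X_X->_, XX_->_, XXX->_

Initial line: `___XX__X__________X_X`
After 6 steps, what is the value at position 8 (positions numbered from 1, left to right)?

_

__XX_XX_X________X___
_XX__X___X______X_X__
XX_XX_X_X_X____X___X_
X__X_______X__X_X_X_X
_XX_X_____X_XX_______
XX___X___X__X_X______
position 8 holds _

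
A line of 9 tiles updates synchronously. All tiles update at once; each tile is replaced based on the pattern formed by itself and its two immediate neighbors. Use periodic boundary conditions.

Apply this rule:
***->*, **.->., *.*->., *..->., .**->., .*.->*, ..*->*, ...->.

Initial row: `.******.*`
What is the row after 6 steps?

...**..**

..****..*
.*.**..**
.*....*..
**...**..
....*...*
...**..**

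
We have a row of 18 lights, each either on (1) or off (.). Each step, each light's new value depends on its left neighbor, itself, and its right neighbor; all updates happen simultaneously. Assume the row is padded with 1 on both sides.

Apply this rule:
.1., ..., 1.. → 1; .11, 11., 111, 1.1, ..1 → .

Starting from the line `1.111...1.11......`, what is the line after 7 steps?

.....11.1...11111.
1111....111.......
....111....111111.
111....111........
...111....1111111.
11....111.........
..111....11111111.

..111....11111111.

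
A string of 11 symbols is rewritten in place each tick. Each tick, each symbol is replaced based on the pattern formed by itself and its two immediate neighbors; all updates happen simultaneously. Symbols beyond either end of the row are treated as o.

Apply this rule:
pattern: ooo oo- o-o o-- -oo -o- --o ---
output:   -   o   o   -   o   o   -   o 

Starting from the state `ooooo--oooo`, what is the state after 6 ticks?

ooooo--oooo

----o--o---
-oo-o--o-o-
ooooo--oooo  (repeats tick 0; period 3)
tick 6: ooooo--oooo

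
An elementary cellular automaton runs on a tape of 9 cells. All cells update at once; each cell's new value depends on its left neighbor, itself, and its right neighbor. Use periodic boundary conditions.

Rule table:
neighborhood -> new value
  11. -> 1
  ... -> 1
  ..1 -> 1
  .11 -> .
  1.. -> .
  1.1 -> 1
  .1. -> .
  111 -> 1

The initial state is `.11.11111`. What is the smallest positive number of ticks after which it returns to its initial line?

9

tick 1: 1.11.1111
tick 2: 11.11.111
tick 3: 111.11.11
tick 4: 1111.11.1
tick 5: 11111.11.
tick 6: .11111.11
tick 7: 1.11111.1
tick 8: 11.11111.
tick 9: .11.11111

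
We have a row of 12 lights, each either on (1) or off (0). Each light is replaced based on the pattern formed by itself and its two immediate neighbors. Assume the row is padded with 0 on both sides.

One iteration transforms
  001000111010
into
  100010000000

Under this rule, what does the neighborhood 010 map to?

0

At position 2 the neighborhood is 010; the next row has 0 there.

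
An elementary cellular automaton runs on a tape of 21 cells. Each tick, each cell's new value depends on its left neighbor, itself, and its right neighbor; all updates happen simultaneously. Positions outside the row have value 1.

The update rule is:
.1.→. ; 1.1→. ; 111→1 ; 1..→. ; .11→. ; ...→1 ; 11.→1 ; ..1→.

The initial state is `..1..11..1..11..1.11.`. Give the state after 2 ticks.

tick 1: ......1......1.....1.
tick 2: .1111...1111...111...

.1111...1111...111...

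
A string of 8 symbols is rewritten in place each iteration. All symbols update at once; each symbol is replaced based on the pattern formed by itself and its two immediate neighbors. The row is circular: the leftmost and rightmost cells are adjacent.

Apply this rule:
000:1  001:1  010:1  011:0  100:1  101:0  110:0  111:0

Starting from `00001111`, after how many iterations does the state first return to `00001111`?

11110000
00001111

2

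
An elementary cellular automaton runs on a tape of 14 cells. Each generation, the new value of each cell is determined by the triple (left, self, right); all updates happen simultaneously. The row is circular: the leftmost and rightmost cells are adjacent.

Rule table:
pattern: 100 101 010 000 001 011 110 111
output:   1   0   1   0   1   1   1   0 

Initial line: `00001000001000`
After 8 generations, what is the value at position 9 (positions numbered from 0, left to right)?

1

00011100011100
00110110110110
01110110110111
01010110110101
01010110110101  (fixed point — unchanged through generation 8)
position 9 holds 1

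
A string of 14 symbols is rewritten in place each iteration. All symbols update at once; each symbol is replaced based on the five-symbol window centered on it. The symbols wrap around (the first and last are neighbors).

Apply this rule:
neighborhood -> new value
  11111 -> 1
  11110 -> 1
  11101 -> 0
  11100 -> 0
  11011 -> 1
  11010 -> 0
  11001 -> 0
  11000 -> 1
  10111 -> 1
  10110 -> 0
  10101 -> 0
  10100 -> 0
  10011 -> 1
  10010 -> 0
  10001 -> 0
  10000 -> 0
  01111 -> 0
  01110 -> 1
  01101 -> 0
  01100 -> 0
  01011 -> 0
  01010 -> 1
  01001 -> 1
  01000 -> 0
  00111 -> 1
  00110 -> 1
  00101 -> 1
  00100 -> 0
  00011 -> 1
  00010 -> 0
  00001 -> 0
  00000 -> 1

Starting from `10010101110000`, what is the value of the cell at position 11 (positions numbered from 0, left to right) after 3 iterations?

1

iteration 1: 01011001101000
iteration 2: 01000011000000
iteration 3: 00000110101110
position 11 holds 1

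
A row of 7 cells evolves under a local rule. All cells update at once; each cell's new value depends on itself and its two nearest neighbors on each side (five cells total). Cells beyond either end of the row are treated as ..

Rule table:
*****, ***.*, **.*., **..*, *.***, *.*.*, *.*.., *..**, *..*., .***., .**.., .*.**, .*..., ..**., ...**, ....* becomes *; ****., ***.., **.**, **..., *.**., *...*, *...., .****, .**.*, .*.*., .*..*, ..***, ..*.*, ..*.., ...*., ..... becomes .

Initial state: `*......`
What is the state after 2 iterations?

..*....

.*.....
..*....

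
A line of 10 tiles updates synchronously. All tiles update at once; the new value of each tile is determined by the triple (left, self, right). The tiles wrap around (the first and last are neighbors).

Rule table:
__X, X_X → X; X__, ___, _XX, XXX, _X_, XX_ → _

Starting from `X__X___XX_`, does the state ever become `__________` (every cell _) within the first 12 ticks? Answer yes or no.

__X___X__X
_X___X__X_
X___X__X__
___X__X__X
__X__X__X_
_X__X__X__
X__X__X___
__X__X___X
_X__X___X_
X__X___X__
__X___X__X  (repeats tick 1; period 10)
tick 12: _X___X__X_
tick 12 is _X___X__X_, still not uniform _

no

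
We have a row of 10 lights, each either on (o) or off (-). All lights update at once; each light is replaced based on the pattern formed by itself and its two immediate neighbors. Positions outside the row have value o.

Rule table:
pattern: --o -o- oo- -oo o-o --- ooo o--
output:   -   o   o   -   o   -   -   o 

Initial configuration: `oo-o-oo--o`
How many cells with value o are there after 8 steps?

5

step 1: -oooo-oo--
step 2: o---oo-oo-
step 3: oo---oo-oo
step 4: -oo---oo--
step 5: o-oo---oo-
step 6: oo-oo---oo
step 7: -oo-oo----
step 8: o-oo-oo---
count of o: 5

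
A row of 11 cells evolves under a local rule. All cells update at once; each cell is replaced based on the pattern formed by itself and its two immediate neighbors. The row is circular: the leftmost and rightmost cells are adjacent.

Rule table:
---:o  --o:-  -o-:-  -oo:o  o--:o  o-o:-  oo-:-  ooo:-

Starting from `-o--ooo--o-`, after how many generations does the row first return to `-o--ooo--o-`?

generation 1: --o-o--o--o
generation 2: o----o--o--
generation 3: -ooo--o--o-
generation 4: -o--o--o--o
generation 5: --o--o--o--
generation 6: o--o--o--oo
generation 7: -o--o--o-o-
generation 8: --o--o----o
generation 9: o--o--ooo--
generation 10: -o--o-o--o-
generation 11: --o----o--o
generation 12: o--ooo--o--
generation 13: -o-o--o--o-
generation 14: ----o--o--o
generation 15: ooo--o--o--
generation 16: o--o--o--o-
generation 17: -o--o--o---
generation 18: --o--o--ooo
generation 19: o--o--o-o--
generation 20: -o--o----o-
generation 21: --o--ooo--o
generation 22: o--o-o--o--
generation 23: -o----o--o-
generation 24: --ooo--o--o
generation 25: o-o--o--o--
generation 26: ---o--o--o-
generation 27: oo--o--o--o
generation 28: --o--o--o-o
generation 29: o--o--o----
generation 30: -o--o--ooo-
generation 31: --o--o-o--o
generation 32: o--o----o--
generation 33: -o--ooo--o-

33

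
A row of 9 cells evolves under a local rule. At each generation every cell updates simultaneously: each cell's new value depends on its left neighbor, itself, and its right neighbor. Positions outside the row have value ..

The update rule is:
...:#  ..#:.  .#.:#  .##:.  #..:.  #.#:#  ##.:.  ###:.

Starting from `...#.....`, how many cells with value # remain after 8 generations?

generation 1: ##.#.####
generation 2: ..###....
generation 3: #.....###
generation 4: #.###....
generation 5: ##....###
generation 6: ...##....
generation 7: ##....###  (repeats generation 5; period 2)
generation 8: ...##....
count of #: 2

2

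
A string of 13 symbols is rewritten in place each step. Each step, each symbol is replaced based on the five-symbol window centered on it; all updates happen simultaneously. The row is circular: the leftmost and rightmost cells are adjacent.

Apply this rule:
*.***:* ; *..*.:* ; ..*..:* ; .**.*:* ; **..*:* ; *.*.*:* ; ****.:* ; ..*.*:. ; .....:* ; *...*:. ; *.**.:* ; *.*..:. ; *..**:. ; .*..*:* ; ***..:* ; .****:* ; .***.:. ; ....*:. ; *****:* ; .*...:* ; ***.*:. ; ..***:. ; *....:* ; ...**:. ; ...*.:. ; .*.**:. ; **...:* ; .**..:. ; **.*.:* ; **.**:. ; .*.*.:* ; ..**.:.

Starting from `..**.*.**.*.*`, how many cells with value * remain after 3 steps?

8

*..***.*****.
.*.....****.*
*.***...**.**
count of *: 8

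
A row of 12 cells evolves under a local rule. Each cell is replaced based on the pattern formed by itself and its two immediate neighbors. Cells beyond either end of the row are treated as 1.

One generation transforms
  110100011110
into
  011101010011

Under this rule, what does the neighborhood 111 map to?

0

At position 0 the neighborhood is 111; the next row has 0 there.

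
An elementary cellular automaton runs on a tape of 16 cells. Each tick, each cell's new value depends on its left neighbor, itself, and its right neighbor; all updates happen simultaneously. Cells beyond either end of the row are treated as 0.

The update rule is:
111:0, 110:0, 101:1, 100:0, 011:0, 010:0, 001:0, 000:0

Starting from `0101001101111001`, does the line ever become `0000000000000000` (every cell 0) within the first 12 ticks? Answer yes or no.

tick 1: 0010000010000000
tick 2: 0000000000000000
all cells are 0 at tick 2

yes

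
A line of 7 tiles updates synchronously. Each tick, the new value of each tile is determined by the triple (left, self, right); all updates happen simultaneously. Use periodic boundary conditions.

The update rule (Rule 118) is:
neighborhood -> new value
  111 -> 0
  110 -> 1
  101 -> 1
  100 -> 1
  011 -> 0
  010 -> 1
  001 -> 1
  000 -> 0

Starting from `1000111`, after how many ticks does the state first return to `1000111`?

1101000
0111101
1000111

3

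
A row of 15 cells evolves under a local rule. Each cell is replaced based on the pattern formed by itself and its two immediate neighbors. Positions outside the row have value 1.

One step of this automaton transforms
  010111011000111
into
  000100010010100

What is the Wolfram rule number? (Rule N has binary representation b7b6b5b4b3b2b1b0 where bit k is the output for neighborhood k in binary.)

position 4: 111 → 0  (bit 7 = 0)
position 5: 110 → 0  (bit 6 = 0)
position 0: 101 → 0  (bit 5 = 0)
position 9: 100 → 0  (bit 4 = 0)
position 3: 011 → 1  (bit 3 = 1)
position 1: 010 → 0  (bit 2 = 0)
position 11: 001 → 0  (bit 1 = 0)
position 10: 000 → 1  (bit 0 = 1)
bits b7..b0 = 00001001 = 9

9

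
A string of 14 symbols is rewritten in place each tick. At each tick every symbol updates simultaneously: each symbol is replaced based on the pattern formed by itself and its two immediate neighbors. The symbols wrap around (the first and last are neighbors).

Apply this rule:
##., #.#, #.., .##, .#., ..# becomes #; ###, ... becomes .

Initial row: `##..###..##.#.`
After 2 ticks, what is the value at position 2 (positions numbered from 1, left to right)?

.

#####.########
....###.......
position 2 holds .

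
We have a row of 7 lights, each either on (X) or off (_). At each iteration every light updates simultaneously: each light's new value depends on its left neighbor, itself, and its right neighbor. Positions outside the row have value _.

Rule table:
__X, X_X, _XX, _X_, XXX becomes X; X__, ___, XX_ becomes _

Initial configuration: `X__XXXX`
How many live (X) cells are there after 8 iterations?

X_XXXX_
XXXXX__
XXXX___
XXX____
XX_____
X______
X______  (fixed point — unchanged through iteration 8)
count of X: 1

1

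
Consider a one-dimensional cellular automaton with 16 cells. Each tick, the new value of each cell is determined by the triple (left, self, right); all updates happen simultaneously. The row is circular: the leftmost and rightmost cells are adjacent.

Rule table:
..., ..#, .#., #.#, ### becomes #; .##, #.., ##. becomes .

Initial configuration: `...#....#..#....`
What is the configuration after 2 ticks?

tick 1: ####.####.##.###
tick 2: ###.#.##.#..#.##

###.#.##.#..#.##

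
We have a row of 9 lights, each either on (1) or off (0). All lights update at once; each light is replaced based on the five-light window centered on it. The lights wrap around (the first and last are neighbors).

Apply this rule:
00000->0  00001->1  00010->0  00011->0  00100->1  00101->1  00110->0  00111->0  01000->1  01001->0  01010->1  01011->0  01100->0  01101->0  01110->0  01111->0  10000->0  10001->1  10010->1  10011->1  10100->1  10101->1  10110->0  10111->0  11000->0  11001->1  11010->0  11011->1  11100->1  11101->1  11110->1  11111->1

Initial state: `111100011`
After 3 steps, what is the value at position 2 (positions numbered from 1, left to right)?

step 1: 111101000
step 2: 001101110
step 3: 100010010
position 2 holds 0

0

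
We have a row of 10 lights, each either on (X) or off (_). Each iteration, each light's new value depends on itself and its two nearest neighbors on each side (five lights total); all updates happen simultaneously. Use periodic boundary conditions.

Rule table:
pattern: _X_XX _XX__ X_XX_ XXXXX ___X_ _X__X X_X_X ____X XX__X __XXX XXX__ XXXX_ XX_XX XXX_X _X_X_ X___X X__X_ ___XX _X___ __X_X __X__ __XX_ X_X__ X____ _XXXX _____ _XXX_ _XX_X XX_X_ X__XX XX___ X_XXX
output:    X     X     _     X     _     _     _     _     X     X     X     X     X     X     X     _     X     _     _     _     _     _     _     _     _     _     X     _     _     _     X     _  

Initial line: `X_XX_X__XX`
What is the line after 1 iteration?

XX______XX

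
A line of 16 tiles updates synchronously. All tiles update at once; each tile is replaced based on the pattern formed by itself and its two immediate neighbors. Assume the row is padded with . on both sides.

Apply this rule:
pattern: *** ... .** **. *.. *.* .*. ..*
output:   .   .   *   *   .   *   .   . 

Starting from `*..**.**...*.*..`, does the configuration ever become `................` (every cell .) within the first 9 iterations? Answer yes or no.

...*****....*...
...*...*........
................
all cells are . at iteration 3

yes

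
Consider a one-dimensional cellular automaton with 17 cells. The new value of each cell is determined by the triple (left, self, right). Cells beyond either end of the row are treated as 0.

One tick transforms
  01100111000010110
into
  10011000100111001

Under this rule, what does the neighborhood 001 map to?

1

At position 0 the neighborhood is 001; the next row has 1 there.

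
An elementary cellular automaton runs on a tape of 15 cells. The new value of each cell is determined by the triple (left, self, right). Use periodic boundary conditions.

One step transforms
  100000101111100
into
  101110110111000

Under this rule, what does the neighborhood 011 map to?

At position 8 the neighborhood is 011; the next row has 0 there.

0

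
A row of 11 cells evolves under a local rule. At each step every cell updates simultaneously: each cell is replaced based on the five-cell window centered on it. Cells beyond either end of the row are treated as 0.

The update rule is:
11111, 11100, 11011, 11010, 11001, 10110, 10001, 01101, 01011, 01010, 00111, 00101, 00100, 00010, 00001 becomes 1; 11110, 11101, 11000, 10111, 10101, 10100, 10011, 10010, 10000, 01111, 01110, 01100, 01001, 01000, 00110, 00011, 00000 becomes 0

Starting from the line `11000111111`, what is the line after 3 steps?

00010101101
01111011110
01000100010

01000100010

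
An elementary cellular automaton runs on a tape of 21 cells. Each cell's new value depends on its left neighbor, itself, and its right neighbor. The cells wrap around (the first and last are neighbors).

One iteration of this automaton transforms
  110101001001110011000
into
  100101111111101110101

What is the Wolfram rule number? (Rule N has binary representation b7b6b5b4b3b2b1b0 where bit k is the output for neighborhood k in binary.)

position 12: 111 → 1  (bit 7 = 1)
position 1: 110 → 0  (bit 6 = 0)
position 2: 101 → 0  (bit 5 = 0)
position 6: 100 → 1  (bit 4 = 1)
position 0: 011 → 1  (bit 3 = 1)
position 3: 010 → 1  (bit 2 = 1)
position 7: 001 → 1  (bit 1 = 1)
position 19: 000 → 0  (bit 0 = 0)
bits b7..b0 = 10011110 = 158

158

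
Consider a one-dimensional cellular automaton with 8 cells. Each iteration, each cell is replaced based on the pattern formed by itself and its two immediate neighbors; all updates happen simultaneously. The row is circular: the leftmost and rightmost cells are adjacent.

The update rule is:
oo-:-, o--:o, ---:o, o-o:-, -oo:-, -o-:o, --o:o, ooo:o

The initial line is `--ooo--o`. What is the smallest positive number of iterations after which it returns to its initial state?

4

oo-o-ooo
o--o--oo
-ooooo-o
--ooo--o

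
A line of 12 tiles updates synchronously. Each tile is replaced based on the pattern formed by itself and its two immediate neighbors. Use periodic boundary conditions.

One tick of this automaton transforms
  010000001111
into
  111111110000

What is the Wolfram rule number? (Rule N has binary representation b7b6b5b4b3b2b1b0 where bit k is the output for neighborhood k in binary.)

55

position 9: 111 → 0  (bit 7 = 0)
position 11: 110 → 0  (bit 6 = 0)
position 0: 101 → 1  (bit 5 = 1)
position 2: 100 → 1  (bit 4 = 1)
position 8: 011 → 0  (bit 3 = 0)
position 1: 010 → 1  (bit 2 = 1)
position 7: 001 → 1  (bit 1 = 1)
position 3: 000 → 1  (bit 0 = 1)
bits b7..b0 = 00110111 = 55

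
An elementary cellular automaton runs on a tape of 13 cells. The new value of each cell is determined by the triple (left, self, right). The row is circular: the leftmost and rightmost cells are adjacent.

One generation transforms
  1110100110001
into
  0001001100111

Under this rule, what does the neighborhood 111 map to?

At position 0 the neighborhood is 111; the next row has 0 there.

0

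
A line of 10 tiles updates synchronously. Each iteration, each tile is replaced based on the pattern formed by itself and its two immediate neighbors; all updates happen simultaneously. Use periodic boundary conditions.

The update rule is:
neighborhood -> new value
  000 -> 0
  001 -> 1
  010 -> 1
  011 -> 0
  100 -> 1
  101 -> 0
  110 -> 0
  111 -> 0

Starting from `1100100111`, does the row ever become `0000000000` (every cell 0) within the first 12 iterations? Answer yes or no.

0011111000
0100000100
1110001110
0001010000
0011011000
0100000100  (repeats iteration 2; period 4)
iteration 12: 0001010000
iteration 12 is 0001010000, still not uniform 0

no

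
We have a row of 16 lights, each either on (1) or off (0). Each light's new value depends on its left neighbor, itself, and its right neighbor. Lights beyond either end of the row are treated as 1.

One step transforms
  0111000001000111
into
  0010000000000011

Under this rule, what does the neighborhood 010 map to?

0

At position 9 the neighborhood is 010; the next row has 0 there.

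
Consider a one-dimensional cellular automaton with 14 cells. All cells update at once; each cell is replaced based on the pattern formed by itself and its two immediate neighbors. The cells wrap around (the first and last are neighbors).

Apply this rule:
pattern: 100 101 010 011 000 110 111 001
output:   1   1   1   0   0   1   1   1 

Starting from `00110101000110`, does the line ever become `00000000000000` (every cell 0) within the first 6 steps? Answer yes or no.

step 1: 01011111101011
step 2: 11101111111101
step 3: 11110111111110
step 4: 01111011111111
step 5: 10111101111111
step 6: 11011110111111
step 6 is 11011110111111, still not uniform 0

no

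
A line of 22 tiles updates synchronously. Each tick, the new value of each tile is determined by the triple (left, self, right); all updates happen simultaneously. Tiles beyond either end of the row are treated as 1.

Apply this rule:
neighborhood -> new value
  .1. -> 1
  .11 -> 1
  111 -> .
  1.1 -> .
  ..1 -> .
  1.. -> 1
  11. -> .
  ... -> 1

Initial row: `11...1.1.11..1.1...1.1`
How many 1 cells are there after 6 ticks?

tick 1: ..11.1.1.1.1.1.111.1.1
tick 2: 1.1..1.1.1.1.1.1...1.1
tick 3: ..11.1.1.1.1.1.111.1.1  (repeats tick 1; period 2)
tick 6: 1.1..1.1.1.1.1.1...1.1
count of 1: 10

10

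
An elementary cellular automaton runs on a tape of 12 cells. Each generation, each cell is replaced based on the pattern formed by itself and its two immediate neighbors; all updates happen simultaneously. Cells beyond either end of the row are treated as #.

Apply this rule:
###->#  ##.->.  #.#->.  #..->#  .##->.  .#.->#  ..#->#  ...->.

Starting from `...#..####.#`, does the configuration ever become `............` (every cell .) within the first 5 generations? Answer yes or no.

#.####.##...
...##....#.#
#.#..#..##..
..######..##
##.####.##.#
generation 5 is ##.####.##.#, still not uniform .

no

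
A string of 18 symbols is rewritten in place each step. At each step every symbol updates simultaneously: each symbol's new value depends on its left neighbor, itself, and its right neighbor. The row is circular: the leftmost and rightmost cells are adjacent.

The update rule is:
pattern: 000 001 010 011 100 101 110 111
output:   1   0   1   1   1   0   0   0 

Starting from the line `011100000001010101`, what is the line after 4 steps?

011010000001010101

step 1: 010011111101010101
step 2: 011010000001010101
step 3: 010011111101010101  (repeats step 1; period 2)
step 4: 011010000001010101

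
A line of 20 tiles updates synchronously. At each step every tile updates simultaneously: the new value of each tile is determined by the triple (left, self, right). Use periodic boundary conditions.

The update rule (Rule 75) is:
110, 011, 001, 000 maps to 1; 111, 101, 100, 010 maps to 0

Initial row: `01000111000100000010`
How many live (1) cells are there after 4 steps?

10011101011001111100
00110100011011000101
01110001111011011000
11010111001011011011
count of 1: 13

13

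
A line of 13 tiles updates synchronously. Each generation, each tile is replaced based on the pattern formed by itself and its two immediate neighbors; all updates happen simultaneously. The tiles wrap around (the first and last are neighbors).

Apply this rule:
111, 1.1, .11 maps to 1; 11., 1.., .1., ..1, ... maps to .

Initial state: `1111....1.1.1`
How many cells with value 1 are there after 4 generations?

3

111......1.11
11........111
1.........111
..........111
count of 1: 3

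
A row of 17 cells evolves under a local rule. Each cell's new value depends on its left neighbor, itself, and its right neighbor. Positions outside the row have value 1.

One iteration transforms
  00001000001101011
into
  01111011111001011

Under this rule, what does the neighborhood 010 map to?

At position 4 the neighborhood is 010; the next row has 1 there.

1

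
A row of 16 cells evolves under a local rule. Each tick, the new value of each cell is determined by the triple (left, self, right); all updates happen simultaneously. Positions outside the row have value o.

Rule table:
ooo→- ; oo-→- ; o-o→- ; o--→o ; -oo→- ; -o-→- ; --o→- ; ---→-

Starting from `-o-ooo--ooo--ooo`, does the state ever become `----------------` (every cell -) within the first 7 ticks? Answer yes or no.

------o----o----
o------o----o---
-o------o----o--
--o------o----o-
o--o------o-----
-o--o------o----
--o--o------o---
tick 7 is --o--o------o---, still not uniform -

no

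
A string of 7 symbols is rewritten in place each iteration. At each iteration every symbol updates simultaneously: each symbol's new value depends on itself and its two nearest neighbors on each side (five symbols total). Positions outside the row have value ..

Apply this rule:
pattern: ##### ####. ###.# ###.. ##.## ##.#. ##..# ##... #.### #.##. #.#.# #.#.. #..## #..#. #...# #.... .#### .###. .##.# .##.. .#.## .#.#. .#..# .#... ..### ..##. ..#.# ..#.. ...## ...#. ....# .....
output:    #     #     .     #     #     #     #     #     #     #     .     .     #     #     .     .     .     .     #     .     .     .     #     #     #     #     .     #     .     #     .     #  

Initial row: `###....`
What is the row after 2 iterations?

..####.

iteration 1: #.##.##
iteration 2: ..####.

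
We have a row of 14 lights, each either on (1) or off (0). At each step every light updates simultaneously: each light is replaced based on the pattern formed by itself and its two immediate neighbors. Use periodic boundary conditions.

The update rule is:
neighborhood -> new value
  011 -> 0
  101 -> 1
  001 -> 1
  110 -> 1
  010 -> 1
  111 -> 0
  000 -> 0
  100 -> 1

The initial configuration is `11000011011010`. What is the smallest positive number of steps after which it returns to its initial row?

3

step 1: 01100101101111
step 2: 10111110110001
step 3: 11000011011010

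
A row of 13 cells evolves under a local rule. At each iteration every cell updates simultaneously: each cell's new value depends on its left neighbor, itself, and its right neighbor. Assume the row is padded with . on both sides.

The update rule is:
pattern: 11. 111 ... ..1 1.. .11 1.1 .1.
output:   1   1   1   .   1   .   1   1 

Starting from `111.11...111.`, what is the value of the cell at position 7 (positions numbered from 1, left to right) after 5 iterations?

1

.111.111..111
..111.111..11
1..111.111..1
11..111.111.1
.11..111.1111
position 7 holds 1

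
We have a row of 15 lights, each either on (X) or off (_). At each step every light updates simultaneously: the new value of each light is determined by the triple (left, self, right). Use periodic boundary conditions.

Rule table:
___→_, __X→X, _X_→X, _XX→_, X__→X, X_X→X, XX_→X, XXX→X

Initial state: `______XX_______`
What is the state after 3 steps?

___X_XXX_XX____

_____X_XX______
____XXX_XX_____
___X_XXX_XX____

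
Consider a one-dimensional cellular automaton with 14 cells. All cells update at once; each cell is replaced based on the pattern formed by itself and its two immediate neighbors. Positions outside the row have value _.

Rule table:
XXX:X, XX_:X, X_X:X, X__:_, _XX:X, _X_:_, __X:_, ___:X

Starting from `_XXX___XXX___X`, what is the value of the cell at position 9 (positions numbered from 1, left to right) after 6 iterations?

iteration 1: _XXX_X_XXX_X__
iteration 2: _XXXX_XXXXX__X
iteration 3: _XXXXXXXXXX___
iteration 4: _XXXXXXXXXX_XX
iteration 5: _XXXXXXXXXXXXX
iteration 6: _XXXXXXXXXXXXX
position 9 holds X

X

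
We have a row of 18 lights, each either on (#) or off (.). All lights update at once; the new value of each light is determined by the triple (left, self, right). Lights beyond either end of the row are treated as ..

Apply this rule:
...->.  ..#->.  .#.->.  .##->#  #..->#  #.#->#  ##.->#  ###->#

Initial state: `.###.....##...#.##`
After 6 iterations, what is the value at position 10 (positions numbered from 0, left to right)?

#

.####....###...###
.#####...####..###
.######..#####.###
.#######.#########
.#################
.#################
position 10 holds #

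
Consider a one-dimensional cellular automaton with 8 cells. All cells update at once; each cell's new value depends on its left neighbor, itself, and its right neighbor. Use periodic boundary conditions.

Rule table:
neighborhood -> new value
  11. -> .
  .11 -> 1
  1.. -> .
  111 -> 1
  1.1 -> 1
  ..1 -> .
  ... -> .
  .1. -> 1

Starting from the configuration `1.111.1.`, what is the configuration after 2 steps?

111.1111

step 1: 1111.111
step 2: 111.1111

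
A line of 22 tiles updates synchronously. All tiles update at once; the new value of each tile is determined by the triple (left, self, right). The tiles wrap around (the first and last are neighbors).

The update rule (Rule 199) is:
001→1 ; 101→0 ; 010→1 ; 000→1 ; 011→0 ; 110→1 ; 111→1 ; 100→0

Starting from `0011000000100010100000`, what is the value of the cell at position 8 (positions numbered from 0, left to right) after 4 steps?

1101011111101110101111
1101001111100110100111
1101010111101010101011
1101010011101010101001
position 8 holds 1

1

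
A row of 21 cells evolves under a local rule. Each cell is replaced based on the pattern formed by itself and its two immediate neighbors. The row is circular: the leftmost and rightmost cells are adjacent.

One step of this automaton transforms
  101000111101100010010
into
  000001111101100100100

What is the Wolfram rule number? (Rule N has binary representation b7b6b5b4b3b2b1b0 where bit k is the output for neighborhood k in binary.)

202

position 7: 111 → 1  (bit 7 = 1)
position 9: 110 → 1  (bit 6 = 1)
position 1: 101 → 0  (bit 5 = 0)
position 3: 100 → 0  (bit 4 = 0)
position 6: 011 → 1  (bit 3 = 1)
position 0: 010 → 0  (bit 2 = 0)
position 5: 001 → 1  (bit 1 = 1)
position 4: 000 → 0  (bit 0 = 0)
bits b7..b0 = 11001010 = 202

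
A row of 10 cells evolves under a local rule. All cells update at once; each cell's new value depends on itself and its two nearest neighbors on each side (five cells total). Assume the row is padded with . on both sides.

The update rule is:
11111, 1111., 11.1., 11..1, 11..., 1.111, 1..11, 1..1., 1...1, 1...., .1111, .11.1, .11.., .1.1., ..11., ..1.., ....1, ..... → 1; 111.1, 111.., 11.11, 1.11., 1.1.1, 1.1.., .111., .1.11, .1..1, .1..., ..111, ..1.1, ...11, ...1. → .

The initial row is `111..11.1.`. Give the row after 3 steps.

1111.....1

...11111..
11..111.11
1111.....1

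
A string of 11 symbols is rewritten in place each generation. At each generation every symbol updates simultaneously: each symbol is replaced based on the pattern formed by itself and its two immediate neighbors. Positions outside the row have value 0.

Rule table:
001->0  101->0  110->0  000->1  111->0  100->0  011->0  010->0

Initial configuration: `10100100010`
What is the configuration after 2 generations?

00000001000
11111100011

11111100011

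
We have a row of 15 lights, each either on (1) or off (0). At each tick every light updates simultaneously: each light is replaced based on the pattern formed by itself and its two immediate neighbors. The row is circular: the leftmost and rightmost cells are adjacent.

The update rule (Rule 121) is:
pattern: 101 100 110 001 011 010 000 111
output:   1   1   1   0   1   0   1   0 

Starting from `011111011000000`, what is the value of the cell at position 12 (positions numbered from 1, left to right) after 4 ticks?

010001111111111
101101000000001
111110111111101
000011100000111
position 12 holds 0

0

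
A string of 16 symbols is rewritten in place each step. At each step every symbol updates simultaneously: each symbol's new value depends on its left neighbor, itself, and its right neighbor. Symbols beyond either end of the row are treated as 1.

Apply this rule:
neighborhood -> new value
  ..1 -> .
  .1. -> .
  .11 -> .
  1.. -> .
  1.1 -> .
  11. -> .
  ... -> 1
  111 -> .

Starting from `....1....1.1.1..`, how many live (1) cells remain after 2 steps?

.11...11........
....1....111111.
count of 1: 7

7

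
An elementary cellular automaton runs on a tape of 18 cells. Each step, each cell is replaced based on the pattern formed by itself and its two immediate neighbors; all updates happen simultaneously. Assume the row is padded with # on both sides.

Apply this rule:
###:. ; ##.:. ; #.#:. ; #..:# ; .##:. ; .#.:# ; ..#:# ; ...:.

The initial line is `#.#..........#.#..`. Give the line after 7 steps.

..##........##.###
##..#......#......
..####....###....#
##....#..#...#..#.
..#..######.#####.
#####.............
.....#...........#

.....#...........#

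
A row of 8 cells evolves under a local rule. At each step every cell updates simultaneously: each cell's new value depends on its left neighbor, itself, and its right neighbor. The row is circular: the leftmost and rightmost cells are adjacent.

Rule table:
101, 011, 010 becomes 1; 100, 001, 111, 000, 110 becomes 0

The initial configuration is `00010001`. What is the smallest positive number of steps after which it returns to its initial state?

00010001

1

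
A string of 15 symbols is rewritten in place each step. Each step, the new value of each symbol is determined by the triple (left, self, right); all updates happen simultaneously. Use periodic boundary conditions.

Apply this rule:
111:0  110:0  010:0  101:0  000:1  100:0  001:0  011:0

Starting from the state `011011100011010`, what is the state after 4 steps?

000000001000000
111111100011111
000000001000000  (repeats step 1; period 2)
step 4: 111111100011111

111111100011111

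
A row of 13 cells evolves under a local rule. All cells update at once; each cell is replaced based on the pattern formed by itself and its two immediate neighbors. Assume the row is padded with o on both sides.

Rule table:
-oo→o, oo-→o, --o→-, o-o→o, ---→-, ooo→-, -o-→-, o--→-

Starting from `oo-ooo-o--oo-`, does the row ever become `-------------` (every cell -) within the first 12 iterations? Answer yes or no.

yes

iteration 1: -ooo-oo---ooo
iteration 2: oo-oooo---o--
iteration 3: -ooo--o------
iteration 4: oo-o---------
iteration 5: -oo----------
iteration 6: ooo----------
iteration 7: --o----------
iteration 8: -------------
all cells are - at iteration 8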